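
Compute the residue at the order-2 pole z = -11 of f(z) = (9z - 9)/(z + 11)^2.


Step 1: Pole of order 2 at z = -11
Step 2: Res = lim d/dz [(z + 11)^2 * f(z)] as z -> -11
Step 3: (z + 11)^2 * f(z) = 9z - 9
Step 4: d/dz[9z - 9] = 9

9


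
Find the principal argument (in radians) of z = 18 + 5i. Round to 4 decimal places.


Step 1: z = 18 + 5i
Step 2: arg(z) = atan2(5, 18)
Step 3: arg(z) = 0.2709

0.2709


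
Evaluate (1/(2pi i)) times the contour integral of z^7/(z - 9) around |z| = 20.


Step 1: f(z) = z^7, a = 9 is inside |z| = 20
Step 2: By Cauchy integral formula: (1/(2pi*i)) * integral = f(a)
Step 3: f(9) = 9^7 = 4782969

4782969


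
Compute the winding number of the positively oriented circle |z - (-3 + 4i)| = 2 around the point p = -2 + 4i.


Step 1: Center c = (-3, 4), radius = 2
Step 2: |p - c|^2 = 1^2 + 0^2 = 1
Step 3: r^2 = 4
Step 4: |p-c| < r so winding number = 1

1


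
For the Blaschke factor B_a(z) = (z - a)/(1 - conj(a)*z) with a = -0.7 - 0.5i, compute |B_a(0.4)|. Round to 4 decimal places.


Step 1: Numerator z0 - a = 0.4 - (-0.7 - 0.5i) = 1.1 + 0.5i
Step 2: Denominator 1 - conj(a)*z0 = 1 - (-0.7 + 0.5i)*0.4 = 1.28 - 0.2i
Step 3: |z0 - a|^2 = 1.1^2 + 0.5^2 = 1.46; |1 - conj(a)*z0|^2 = 1.28^2 + (-0.2)^2 = 1.6784
Step 4: |B_a(0.4)| = sqrt(1.46 / 1.6784) = sqrt(0.869876)
Step 5: = 0.9327

0.9327


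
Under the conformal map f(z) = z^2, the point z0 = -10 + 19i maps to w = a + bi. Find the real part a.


Step 1: z0 = -10 + 19i
Step 2: z0^2 = (-10)^2 - 19^2 - 380i
Step 3: real part = 100 - 361 = -261

-261


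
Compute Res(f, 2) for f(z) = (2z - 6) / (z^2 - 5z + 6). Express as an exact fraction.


Step 1: Q(z) = z^2 - 5z + 6 = (z - 2)(z - 3)
Step 2: Q'(z) = 2z - 5
Step 3: Q'(2) = -1, P(2) = -2
Step 4: Res = P(2)/Q'(2) = -2/(-1) = 2

2


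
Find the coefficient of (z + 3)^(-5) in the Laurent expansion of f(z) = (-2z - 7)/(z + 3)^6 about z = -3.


Step 1: Write the numerator in powers of (z + 3): -2z - 7 = -2(z + 3) + (-2*(-3) - 7) = -2(z + 3) - 1
Step 2: Divide by (z + 3)^6: f(z) = -(z + 3)^(-6) - 2(z + 3)^(-5)
Step 3: This finite sum is the Laurent series of f about z = -3.
Step 4: Coefficient of (z + 3)^(-5) = coefficient of (z + 3) in the re-centred numerator = -2

-2


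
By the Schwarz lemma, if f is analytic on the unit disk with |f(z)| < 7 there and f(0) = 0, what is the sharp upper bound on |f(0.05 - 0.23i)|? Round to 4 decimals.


Step 1: g = f/7 maps D -> D with g(0) = 0, so by the Schwarz lemma |g(z)| <= |z|, i.e. |f(z)| <= 7|z|; this is sharp (f(z) = 7z).
Step 2: |z0|^2 = 0.05^2 + (-0.23)^2 = 0.0554
Step 3: |z0| = sqrt(0.0554) = 0.235372
Step 4: Best bound = 7 * |z0| = 7 * 0.235372 = 1.6476

1.6476


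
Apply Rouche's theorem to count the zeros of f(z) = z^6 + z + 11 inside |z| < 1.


Step 1: On |z| = 1 the three terms have sizes |z^6| = 1^6 = 1, |z| = 1, |11| = 11
Step 2: The dominant term is g(z) = 11; let h(z) = z^6 + z so f = g + h
Step 3: On |z| = 1: |g| = 11 and |h| <= 1 + 1 = 2
Step 4: Since 11 > 2, |h| < |g| on |z| = 1, so by Rouche f has the same number of zeros as g inside |z| < 1
Step 5: g(z) = 11 is a nonzero constant with no zeros inside |z| < 1. Answer = 0

0


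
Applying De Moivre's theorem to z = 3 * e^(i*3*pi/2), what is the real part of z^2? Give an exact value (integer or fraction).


Step 1: By De Moivre's theorem, z^2 = 3^2 * e^(i*2*3*pi/2) = 9 * (cos(3*pi) + i*sin(3*pi))
Step 2: |z|^2 = 3^2 = 9
Step 3: Reduce the angle mod 2*pi: 3*pi - 2*pi = pi
Step 4: cos(pi) = -1
Step 5: Re(z^2) = 9 * (-1) = -9

-9


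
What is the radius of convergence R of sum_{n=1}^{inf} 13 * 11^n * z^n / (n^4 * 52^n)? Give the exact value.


Step 1: General term a_n = 13 * 11^n / (n^4 * 52^n)
Step 2: By the root test, |a_n|^(1/n) = 13^(1/n) * 11 / (n^(4/n) * 52) -> 11/52 as n -> infinity (since 13^(1/n) -> 1 and n^(4/n) -> 1)
Step 3: R = 1/lim|a_n|^(1/n) = 52/11

52/11


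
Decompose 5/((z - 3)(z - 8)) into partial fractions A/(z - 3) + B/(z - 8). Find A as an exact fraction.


Step 1: Multiply both sides by (z - 3) and set z = 3
Step 2: A = 5 / (3 - 8)
Step 3: A = 5 / (-5)
Step 4: A = -1

-1


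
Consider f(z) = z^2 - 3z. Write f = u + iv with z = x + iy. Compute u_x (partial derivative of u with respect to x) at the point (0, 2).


Step 1: f(z) = (x+iy)^2 - 3(x+iy) + 0
Step 2: u = (x^2 - y^2) - 3x + 0
Step 3: u_x = 2x - 3
Step 4: At (0, 2): u_x = 0 - 3 = -3

-3


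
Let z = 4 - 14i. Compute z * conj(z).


Step 1: conj(z) = 4 + 14i
Step 2: z * conj(z) = 4^2 + (-14)^2
Step 3: = 16 + 196 = 212

212


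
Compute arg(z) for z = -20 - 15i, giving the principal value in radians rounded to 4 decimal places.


Step 1: z = -20 - 15i
Step 2: arg(z) = atan2(-15, -20)
Step 3: arg(z) = -2.4981

-2.4981


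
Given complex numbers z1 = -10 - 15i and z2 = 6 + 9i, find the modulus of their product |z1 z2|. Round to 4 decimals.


Step 1: |z1| = sqrt((-10)^2 + (-15)^2) = sqrt(325)
Step 2: |z2| = sqrt(6^2 + 9^2) = sqrt(117)
Step 3: |z1*z2| = |z1|*|z2| = sqrt(325) * sqrt(117) = sqrt(325 * 117) = sqrt(38025)
Step 4: = 195.0

195.0


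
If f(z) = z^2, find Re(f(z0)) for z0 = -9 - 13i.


Step 1: z0 = -9 - 13i
Step 2: z0^2 = (-9)^2 - (-13)^2 + 234i
Step 3: real part = 81 - 169 = -88

-88


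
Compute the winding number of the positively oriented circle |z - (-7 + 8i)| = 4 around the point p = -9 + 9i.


Step 1: Center c = (-7, 8), radius = 4
Step 2: |p - c|^2 = (-2)^2 + 1^2 = 5
Step 3: r^2 = 16
Step 4: |p-c| < r so winding number = 1

1


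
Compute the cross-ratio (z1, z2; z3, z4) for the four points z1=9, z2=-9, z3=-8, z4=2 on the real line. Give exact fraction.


Step 1: (z1-z3)(z2-z4) = 17 * (-11) = -187
Step 2: (z1-z4)(z2-z3) = 7 * (-1) = -7
Step 3: Cross-ratio = 187/7 = 187/7

187/7


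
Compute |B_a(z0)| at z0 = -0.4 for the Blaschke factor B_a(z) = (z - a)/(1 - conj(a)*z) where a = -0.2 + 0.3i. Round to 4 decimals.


Step 1: Numerator z0 - a = -0.4 - (-0.2 + 0.3i) = -0.2 - 0.3i
Step 2: Denominator 1 - conj(a)*z0 = 1 - (-0.2 - 0.3i)*(-0.4) = 0.92 - 0.12i
Step 3: |z0 - a|^2 = (-0.2)^2 + (-0.3)^2 = 0.13; |1 - conj(a)*z0|^2 = 0.92^2 + (-0.12)^2 = 0.8608
Step 4: |B_a(-0.4)| = sqrt(0.13 / 0.8608) = sqrt(0.151022)
Step 5: = 0.3886

0.3886


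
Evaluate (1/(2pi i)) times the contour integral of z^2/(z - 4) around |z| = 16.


Step 1: f(z) = z^2, a = 4 is inside |z| = 16
Step 2: By Cauchy integral formula: (1/(2pi*i)) * integral = f(a)
Step 3: f(4) = 4^2 = 16

16


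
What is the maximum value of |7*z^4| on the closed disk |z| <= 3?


Step 1: On |z| = 3, |f(z)| = 7 * |z|^4 = 7 * 3^4
Step 2: By maximum modulus principle, maximum is on boundary.
Step 3: Maximum = 7 * 81 = 567

567


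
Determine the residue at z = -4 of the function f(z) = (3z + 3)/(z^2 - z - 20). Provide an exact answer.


Step 1: Q(z) = z^2 - z - 20 = (z + 4)(z - 5)
Step 2: Q'(z) = 2z - 1
Step 3: Q'(-4) = -9, P(-4) = -9
Step 4: Res = P(-4)/Q'(-4) = -9/(-9) = 1

1


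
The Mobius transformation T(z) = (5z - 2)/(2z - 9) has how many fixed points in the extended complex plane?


Step 1: Fixed points satisfy T(z) = z
Step 2: 2z^2 - 14z + 2 = 0
Step 3: Discriminant = (-14)^2 - 4*2*2 = 180
Step 4: Number of fixed points = 2

2


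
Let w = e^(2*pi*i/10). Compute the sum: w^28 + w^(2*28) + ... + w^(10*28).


Step 1: The sum sum_{j=1}^{n} w^(k*j) equals n if n | k, else 0.
Step 2: Here n = 10, k = 28
Step 3: Does n divide k? 10 | 28 -> False
Step 4: Sum = 0

0


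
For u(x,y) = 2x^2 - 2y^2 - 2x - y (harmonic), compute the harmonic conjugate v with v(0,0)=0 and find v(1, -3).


Step 1: v_x = -u_y = 4y + 1
Step 2: v_y = u_x = 4x - 2
Step 3: v = 4xy + x - 2y + C
Step 4: v(0,0) = 0 => C = 0
Step 5: v(1, -3) = -5

-5


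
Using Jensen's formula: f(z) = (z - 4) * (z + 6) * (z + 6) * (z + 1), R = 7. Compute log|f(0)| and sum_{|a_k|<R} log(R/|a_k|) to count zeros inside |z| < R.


Jensen's formula: (1/2pi)*integral log|f(Re^it)|dt = log|f(0)| + sum_{|a_k|<R} log(R/|a_k|)
Step 1: f(0) = (-4) * 6 * 6 * 1 = -144
Step 2: log|f(0)| = log|4| + log|-6| + log|-6| + log|-1| = 4.9698
Step 3: Zeros inside |z| < 7: 4, -6, -6, -1
Step 4: Jensen sum = log(7/4) + log(7/6) + log(7/6) + log(7/1) = 2.8138
Step 5: n(R) = number of terms in the Jensen sum = count of zeros inside |z| < 7 = 4

4


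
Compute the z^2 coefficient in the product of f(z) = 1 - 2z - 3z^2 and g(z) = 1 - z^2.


Step 1: z^2 term in f*g comes from: (1)*(-z^2) + (-2z)*(0) + (-3z^2)*(1)
Step 2: = -1 + 0 - 3
Step 3: = -4

-4


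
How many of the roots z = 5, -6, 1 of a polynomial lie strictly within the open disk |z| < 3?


Step 1: Check each root:
  z = 5: |5| = 5 >= 3
  z = -6: |-6| = 6 >= 3
  z = 1: |1| = 1 < 3
Step 2: Count = 1

1


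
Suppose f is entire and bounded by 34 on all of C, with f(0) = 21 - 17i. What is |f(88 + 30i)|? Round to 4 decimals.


Step 1: By Liouville's theorem, a bounded entire function is constant.
Step 2: f(z) = f(0) = 21 - 17i for all z.
Step 3: |f(w)| = |21 - 17i| = sqrt(441 + 289)
Step 4: = 27.0185

27.0185


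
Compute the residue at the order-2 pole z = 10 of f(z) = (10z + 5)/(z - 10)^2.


Step 1: Pole of order 2 at z = 10
Step 2: Res = lim d/dz [(z - 10)^2 * f(z)] as z -> 10
Step 3: (z - 10)^2 * f(z) = 10z + 5
Step 4: d/dz[10z + 5] = 10

10


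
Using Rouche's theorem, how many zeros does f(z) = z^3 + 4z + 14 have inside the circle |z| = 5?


Step 1: On |z| = 5 the three terms have sizes |z^3| = 5^3 = 125, |4z| = 4*5 = 20, |14| = 14
Step 2: The dominant term is g(z) = z^3; let h(z) = 4z + 14 so f = g + h
Step 3: On |z| = 5: |g| = 125 and |h| <= 20 + 14 = 34
Step 4: Since 125 > 34, |h| < |g| on |z| = 5, so by Rouche f has the same number of zeros as g inside |z| < 5
Step 5: g(z) = z^3 has 3 zeros (all at the origin) inside |z| < 5. Answer = 3

3


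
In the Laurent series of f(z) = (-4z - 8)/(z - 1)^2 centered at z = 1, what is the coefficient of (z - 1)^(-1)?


Step 1: Write the numerator in powers of (z - 1): -4z - 8 = -4(z - 1) + (-4*1 - 8) = -4(z - 1) - 12
Step 2: Divide by (z - 1)^2: f(z) = -12(z - 1)^(-2) - 4(z - 1)^(-1)
Step 3: This finite sum is the Laurent series of f about z = 1.
Step 4: Coefficient of (z - 1)^(-1) = coefficient of (z - 1) in the re-centred numerator = -4

-4


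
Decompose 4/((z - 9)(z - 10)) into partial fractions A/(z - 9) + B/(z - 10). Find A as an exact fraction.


Step 1: Multiply both sides by (z - 9) and set z = 9
Step 2: A = 4 / (9 - 10)
Step 3: A = 4 / (-1)
Step 4: A = -4

-4


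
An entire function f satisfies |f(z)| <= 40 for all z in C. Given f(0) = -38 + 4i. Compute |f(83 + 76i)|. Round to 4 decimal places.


Step 1: By Liouville's theorem, a bounded entire function is constant.
Step 2: f(z) = f(0) = -38 + 4i for all z.
Step 3: |f(w)| = |-38 + 4i| = sqrt(1444 + 16)
Step 4: = 38.2099

38.2099


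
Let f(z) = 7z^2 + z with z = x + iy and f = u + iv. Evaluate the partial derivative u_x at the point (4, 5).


Step 1: f(z) = 7(x+iy)^2 + (x+iy) + 0
Step 2: u = 7(x^2 - y^2) + x + 0
Step 3: u_x = 14x + 1
Step 4: At (4, 5): u_x = 56 + 1 = 57

57


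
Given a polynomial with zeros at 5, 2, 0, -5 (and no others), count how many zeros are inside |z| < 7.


Step 1: Check each root:
  z = 5: |5| = 5 < 7
  z = 2: |2| = 2 < 7
  z = 0: |0| = 0 < 7
  z = -5: |-5| = 5 < 7
Step 2: Count = 4

4


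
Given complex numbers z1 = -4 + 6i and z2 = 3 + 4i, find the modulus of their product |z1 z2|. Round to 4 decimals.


Step 1: |z1| = sqrt((-4)^2 + 6^2) = sqrt(52)
Step 2: |z2| = sqrt(3^2 + 4^2) = sqrt(25)
Step 3: |z1*z2| = |z1|*|z2| = sqrt(52) * sqrt(25) = sqrt(52 * 25) = sqrt(1300)
Step 4: = 36.0555

36.0555


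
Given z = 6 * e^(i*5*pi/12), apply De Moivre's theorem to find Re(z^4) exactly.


Step 1: By De Moivre's theorem, z^4 = 6^4 * e^(i*4*5*pi/12) = 1296 * (cos(5*pi/3) + i*sin(5*pi/3))
Step 2: |z|^4 = 6^4 = 1296
Step 3: The angle 5*pi/3 already lies in [0, 2*pi)
Step 4: cos(5*pi/3) = 1/2
Step 5: Re(z^4) = 1296 * 1/2 = 648

648


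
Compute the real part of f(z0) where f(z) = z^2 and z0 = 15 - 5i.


Step 1: z0 = 15 - 5i
Step 2: z0^2 = 15^2 - (-5)^2 - 150i
Step 3: real part = 225 - 25 = 200

200


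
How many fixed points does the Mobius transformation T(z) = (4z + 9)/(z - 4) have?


Step 1: Fixed points satisfy T(z) = z
Step 2: z^2 - 8z - 9 = 0
Step 3: Discriminant = (-8)^2 - 4*1*(-9) = 100
Step 4: Number of fixed points = 2

2


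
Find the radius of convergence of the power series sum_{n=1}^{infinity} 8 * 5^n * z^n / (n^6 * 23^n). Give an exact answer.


Step 1: General term a_n = 8 * 5^n / (n^6 * 23^n)
Step 2: By the root test, |a_n|^(1/n) = 8^(1/n) * 5 / (n^(6/n) * 23) -> 5/23 as n -> infinity (since 8^(1/n) -> 1 and n^(6/n) -> 1)
Step 3: R = 1/lim|a_n|^(1/n) = 23/5

23/5


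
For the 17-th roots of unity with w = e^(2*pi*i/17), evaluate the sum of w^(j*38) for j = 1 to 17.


Step 1: The sum sum_{j=1}^{n} w^(k*j) equals n if n | k, else 0.
Step 2: Here n = 17, k = 38
Step 3: Does n divide k? 17 | 38 -> False
Step 4: Sum = 0

0


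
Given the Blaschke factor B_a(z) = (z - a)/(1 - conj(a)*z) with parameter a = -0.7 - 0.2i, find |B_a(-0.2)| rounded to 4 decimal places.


Step 1: Numerator z0 - a = -0.2 - (-0.7 - 0.2i) = 0.5 + 0.2i
Step 2: Denominator 1 - conj(a)*z0 = 1 - (-0.7 + 0.2i)*(-0.2) = 0.86 + 0.04i
Step 3: |z0 - a|^2 = 0.5^2 + 0.2^2 = 0.29; |1 - conj(a)*z0|^2 = 0.86^2 + 0.04^2 = 0.7412
Step 4: |B_a(-0.2)| = sqrt(0.29 / 0.7412) = sqrt(0.391257)
Step 5: = 0.6255

0.6255


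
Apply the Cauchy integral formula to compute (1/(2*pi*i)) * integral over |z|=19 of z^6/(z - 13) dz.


Step 1: f(z) = z^6, a = 13 is inside |z| = 19
Step 2: By Cauchy integral formula: (1/(2pi*i)) * integral = f(a)
Step 3: f(13) = 13^6 = 4826809

4826809


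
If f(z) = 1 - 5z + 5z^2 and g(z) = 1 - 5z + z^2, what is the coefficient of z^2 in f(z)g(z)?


Step 1: z^2 term in f*g comes from: (1)*(z^2) + (-5z)*(-5z) + (5z^2)*(1)
Step 2: = 1 + 25 + 5
Step 3: = 31

31


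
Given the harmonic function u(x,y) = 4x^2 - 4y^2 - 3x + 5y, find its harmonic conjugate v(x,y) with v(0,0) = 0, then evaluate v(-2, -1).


Step 1: v_x = -u_y = 8y - 5
Step 2: v_y = u_x = 8x - 3
Step 3: v = 8xy - 5x - 3y + C
Step 4: v(0,0) = 0 => C = 0
Step 5: v(-2, -1) = 29

29


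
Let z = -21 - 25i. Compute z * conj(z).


Step 1: conj(z) = -21 + 25i
Step 2: z * conj(z) = (-21)^2 + (-25)^2
Step 3: = 441 + 625 = 1066

1066


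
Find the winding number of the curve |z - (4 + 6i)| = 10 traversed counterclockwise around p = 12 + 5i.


Step 1: Center c = (4, 6), radius = 10
Step 2: |p - c|^2 = 8^2 + (-1)^2 = 65
Step 3: r^2 = 100
Step 4: |p-c| < r so winding number = 1

1


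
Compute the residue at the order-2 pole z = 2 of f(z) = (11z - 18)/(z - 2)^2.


Step 1: Pole of order 2 at z = 2
Step 2: Res = lim d/dz [(z - 2)^2 * f(z)] as z -> 2
Step 3: (z - 2)^2 * f(z) = 11z - 18
Step 4: d/dz[11z - 18] = 11

11


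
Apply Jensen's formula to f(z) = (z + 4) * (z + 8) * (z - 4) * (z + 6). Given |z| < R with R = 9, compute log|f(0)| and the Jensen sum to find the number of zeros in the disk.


Jensen's formula: (1/2pi)*integral log|f(Re^it)|dt = log|f(0)| + sum_{|a_k|<R} log(R/|a_k|)
Step 1: f(0) = 4 * 8 * (-4) * 6 = -768
Step 2: log|f(0)| = log|-4| + log|-8| + log|4| + log|-6| = 6.6438
Step 3: Zeros inside |z| < 9: -4, -8, 4, -6
Step 4: Jensen sum = log(9/4) + log(9/8) + log(9/4) + log(9/6) = 2.1451
Step 5: n(R) = number of terms in the Jensen sum = count of zeros inside |z| < 9 = 4

4


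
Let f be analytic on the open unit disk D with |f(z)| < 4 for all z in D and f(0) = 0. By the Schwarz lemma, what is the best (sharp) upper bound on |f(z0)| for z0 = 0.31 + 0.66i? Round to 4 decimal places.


Step 1: g = f/4 maps D -> D with g(0) = 0, so by the Schwarz lemma |g(z)| <= |z|, i.e. |f(z)| <= 4|z|; this is sharp (f(z) = 4z).
Step 2: |z0|^2 = 0.31^2 + 0.66^2 = 0.5317
Step 3: |z0| = sqrt(0.5317) = 0.729178
Step 4: Best bound = 4 * |z0| = 4 * 0.729178 = 2.9167

2.9167


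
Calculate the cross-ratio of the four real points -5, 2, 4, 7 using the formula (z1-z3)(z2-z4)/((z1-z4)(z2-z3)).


Step 1: (z1-z3)(z2-z4) = (-9) * (-5) = 45
Step 2: (z1-z4)(z2-z3) = (-12) * (-2) = 24
Step 3: Cross-ratio = 45/24 = 15/8

15/8


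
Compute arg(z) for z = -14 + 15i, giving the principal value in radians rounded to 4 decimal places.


Step 1: z = -14 + 15i
Step 2: arg(z) = atan2(15, -14)
Step 3: arg(z) = 2.3217

2.3217


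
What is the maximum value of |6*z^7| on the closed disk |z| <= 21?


Step 1: On |z| = 21, |f(z)| = 6 * |z|^7 = 6 * 21^7
Step 2: By maximum modulus principle, maximum is on boundary.
Step 3: Maximum = 6 * 1801088541 = 10806531246

10806531246


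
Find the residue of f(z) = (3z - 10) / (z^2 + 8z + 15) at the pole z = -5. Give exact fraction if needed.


Step 1: Q(z) = z^2 + 8z + 15 = (z + 5)(z + 3)
Step 2: Q'(z) = 2z + 8
Step 3: Q'(-5) = -2, P(-5) = -25
Step 4: Res = P(-5)/Q'(-5) = -25/(-2) = 25/2

25/2


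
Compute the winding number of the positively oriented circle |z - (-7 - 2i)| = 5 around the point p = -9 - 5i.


Step 1: Center c = (-7, -2), radius = 5
Step 2: |p - c|^2 = (-2)^2 + (-3)^2 = 13
Step 3: r^2 = 25
Step 4: |p-c| < r so winding number = 1

1


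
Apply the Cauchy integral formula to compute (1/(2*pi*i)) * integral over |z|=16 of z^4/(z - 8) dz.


Step 1: f(z) = z^4, a = 8 is inside |z| = 16
Step 2: By Cauchy integral formula: (1/(2pi*i)) * integral = f(a)
Step 3: f(8) = 8^4 = 4096

4096


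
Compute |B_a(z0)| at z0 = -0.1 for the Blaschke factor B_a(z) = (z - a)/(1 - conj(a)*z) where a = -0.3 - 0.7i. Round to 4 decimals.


Step 1: Numerator z0 - a = -0.1 - (-0.3 - 0.7i) = 0.2 + 0.7i
Step 2: Denominator 1 - conj(a)*z0 = 1 - (-0.3 + 0.7i)*(-0.1) = 0.97 + 0.07i
Step 3: |z0 - a|^2 = 0.2^2 + 0.7^2 = 0.53; |1 - conj(a)*z0|^2 = 0.97^2 + 0.07^2 = 0.9458
Step 4: |B_a(-0.1)| = sqrt(0.53 / 0.9458) = sqrt(0.560372)
Step 5: = 0.7486

0.7486


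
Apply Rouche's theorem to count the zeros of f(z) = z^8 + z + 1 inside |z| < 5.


Step 1: On |z| = 5 the three terms have sizes |z^8| = 5^8 = 390625, |z| = 5, |1| = 1
Step 2: The dominant term is g(z) = z^8; let h(z) = z + 1 so f = g + h
Step 3: On |z| = 5: |g| = 390625 and |h| <= 5 + 1 = 6
Step 4: Since 390625 > 6, |h| < |g| on |z| = 5, so by Rouche f has the same number of zeros as g inside |z| < 5
Step 5: g(z) = z^8 has 8 zeros (all at the origin) inside |z| < 5. Answer = 8

8


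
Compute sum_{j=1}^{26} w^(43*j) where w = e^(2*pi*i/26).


Step 1: The sum sum_{j=1}^{n} w^(k*j) equals n if n | k, else 0.
Step 2: Here n = 26, k = 43
Step 3: Does n divide k? 26 | 43 -> False
Step 4: Sum = 0

0


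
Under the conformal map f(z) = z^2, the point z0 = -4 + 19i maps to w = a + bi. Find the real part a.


Step 1: z0 = -4 + 19i
Step 2: z0^2 = (-4)^2 - 19^2 - 152i
Step 3: real part = 16 - 361 = -345

-345


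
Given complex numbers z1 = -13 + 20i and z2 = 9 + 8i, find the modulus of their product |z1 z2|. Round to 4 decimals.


Step 1: |z1| = sqrt((-13)^2 + 20^2) = sqrt(569)
Step 2: |z2| = sqrt(9^2 + 8^2) = sqrt(145)
Step 3: |z1*z2| = |z1|*|z2| = sqrt(569) * sqrt(145) = sqrt(569 * 145) = sqrt(82505)
Step 4: = 287.2368

287.2368


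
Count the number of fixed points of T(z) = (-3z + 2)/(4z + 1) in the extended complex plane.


Step 1: Fixed points satisfy T(z) = z
Step 2: 4z^2 + 4z - 2 = 0
Step 3: Discriminant = 4^2 - 4*4*(-2) = 48
Step 4: Number of fixed points = 2

2


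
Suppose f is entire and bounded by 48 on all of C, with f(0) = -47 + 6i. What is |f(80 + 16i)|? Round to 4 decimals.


Step 1: By Liouville's theorem, a bounded entire function is constant.
Step 2: f(z) = f(0) = -47 + 6i for all z.
Step 3: |f(w)| = |-47 + 6i| = sqrt(2209 + 36)
Step 4: = 47.3814

47.3814


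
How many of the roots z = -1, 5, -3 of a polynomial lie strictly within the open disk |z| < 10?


Step 1: Check each root:
  z = -1: |-1| = 1 < 10
  z = 5: |5| = 5 < 10
  z = -3: |-3| = 3 < 10
Step 2: Count = 3

3


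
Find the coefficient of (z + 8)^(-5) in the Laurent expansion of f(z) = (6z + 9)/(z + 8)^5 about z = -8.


Step 1: Write the numerator in powers of (z + 8): 6z + 9 = 6(z + 8) + (6*(-8) + 9) = 6(z + 8) - 39
Step 2: Divide by (z + 8)^5: f(z) = -39(z + 8)^(-5) + 6(z + 8)^(-4)
Step 3: This finite sum is the Laurent series of f about z = -8.
Step 4: Coefficient of (z + 8)^(-5) = 6*(-8) + 9 = -39

-39


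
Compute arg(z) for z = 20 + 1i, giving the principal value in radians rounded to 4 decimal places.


Step 1: z = 20 + 1i
Step 2: arg(z) = atan2(1, 20)
Step 3: arg(z) = 0.05

0.05


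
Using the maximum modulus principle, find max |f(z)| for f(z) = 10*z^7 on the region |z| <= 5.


Step 1: On |z| = 5, |f(z)| = 10 * |z|^7 = 10 * 5^7
Step 2: By maximum modulus principle, maximum is on boundary.
Step 3: Maximum = 10 * 78125 = 781250

781250


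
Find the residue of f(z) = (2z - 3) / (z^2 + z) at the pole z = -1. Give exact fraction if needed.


Step 1: Q(z) = z^2 + z = (z + 1)(z)
Step 2: Q'(z) = 2z + 1
Step 3: Q'(-1) = -1, P(-1) = -5
Step 4: Res = P(-1)/Q'(-1) = -5/(-1) = 5

5


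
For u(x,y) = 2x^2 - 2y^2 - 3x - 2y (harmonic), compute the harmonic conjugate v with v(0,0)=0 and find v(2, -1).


Step 1: v_x = -u_y = 4y + 2
Step 2: v_y = u_x = 4x - 3
Step 3: v = 4xy + 2x - 3y + C
Step 4: v(0,0) = 0 => C = 0
Step 5: v(2, -1) = -1

-1


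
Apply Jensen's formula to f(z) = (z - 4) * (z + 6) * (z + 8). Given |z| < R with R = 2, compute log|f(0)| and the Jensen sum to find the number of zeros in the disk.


Jensen's formula: (1/2pi)*integral log|f(Re^it)|dt = log|f(0)| + sum_{|a_k|<R} log(R/|a_k|)
Step 1: f(0) = (-4) * 6 * 8 = -192
Step 2: log|f(0)| = log|4| + log|-6| + log|-8| = 5.2575
Step 3: Zeros inside |z| < 2: none
Step 4: Jensen sum = (empty sum) = 0
Step 5: n(R) = number of terms in the Jensen sum = count of zeros inside |z| < 2 = 0

0


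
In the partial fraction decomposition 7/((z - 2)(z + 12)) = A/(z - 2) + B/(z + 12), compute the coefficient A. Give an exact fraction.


Step 1: Multiply both sides by (z - 2) and set z = 2
Step 2: A = 7 / (2 + 12)
Step 3: A = 7 / 14
Step 4: A = 1/2

1/2


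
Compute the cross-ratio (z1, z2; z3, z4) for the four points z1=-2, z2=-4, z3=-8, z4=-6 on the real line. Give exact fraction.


Step 1: (z1-z3)(z2-z4) = 6 * 2 = 12
Step 2: (z1-z4)(z2-z3) = 4 * 4 = 16
Step 3: Cross-ratio = 12/16 = 3/4

3/4


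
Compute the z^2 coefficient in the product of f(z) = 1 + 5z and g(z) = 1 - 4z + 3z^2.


Step 1: z^2 term in f*g comes from: (1)*(3z^2) + (5z)*(-4z) + (0)*(1)
Step 2: = 3 - 20 + 0
Step 3: = -17

-17


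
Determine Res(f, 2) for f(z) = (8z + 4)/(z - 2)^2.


Step 1: Pole of order 2 at z = 2
Step 2: Res = lim d/dz [(z - 2)^2 * f(z)] as z -> 2
Step 3: (z - 2)^2 * f(z) = 8z + 4
Step 4: d/dz[8z + 4] = 8

8


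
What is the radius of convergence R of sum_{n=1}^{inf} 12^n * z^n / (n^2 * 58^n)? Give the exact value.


Step 1: General term a_n = 12^n / (n^2 * 58^n)
Step 2: By the root test, |a_n|^(1/n) = 12 / (n^(2/n) * 58) -> 12/58 as n -> infinity (since n^(2/n) -> 1)
Step 3: R = 1/lim|a_n|^(1/n) = 58/12 = 29/6

29/6


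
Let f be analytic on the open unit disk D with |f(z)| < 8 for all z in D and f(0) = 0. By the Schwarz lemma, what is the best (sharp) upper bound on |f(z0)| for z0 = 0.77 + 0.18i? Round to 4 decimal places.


Step 1: g = f/8 maps D -> D with g(0) = 0, so by the Schwarz lemma |g(z)| <= |z|, i.e. |f(z)| <= 8|z|; this is sharp (f(z) = 8z).
Step 2: |z0|^2 = 0.77^2 + 0.18^2 = 0.6253
Step 3: |z0| = sqrt(0.6253) = 0.790759
Step 4: Best bound = 8 * |z0| = 8 * 0.790759 = 6.3261

6.3261


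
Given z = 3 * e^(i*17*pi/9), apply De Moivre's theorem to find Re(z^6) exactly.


Step 1: By De Moivre's theorem, z^6 = 3^6 * e^(i*6*17*pi/9) = 729 * (cos(34*pi/3) + i*sin(34*pi/3))
Step 2: |z|^6 = 3^6 = 729
Step 3: Reduce the angle mod 2*pi: 34*pi/3 - 10*pi = 4*pi/3
Step 4: cos(4*pi/3) = -1/2
Step 5: Re(z^6) = 729 * (-1/2) = -729/2

-729/2


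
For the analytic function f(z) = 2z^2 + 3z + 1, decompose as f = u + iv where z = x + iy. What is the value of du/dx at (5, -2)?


Step 1: f(z) = 2(x+iy)^2 + 3(x+iy) + 1
Step 2: u = 2(x^2 - y^2) + 3x + 1
Step 3: u_x = 4x + 3
Step 4: At (5, -2): u_x = 20 + 3 = 23

23


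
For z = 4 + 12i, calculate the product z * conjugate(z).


Step 1: conj(z) = 4 - 12i
Step 2: z * conj(z) = 4^2 + 12^2
Step 3: = 16 + 144 = 160

160


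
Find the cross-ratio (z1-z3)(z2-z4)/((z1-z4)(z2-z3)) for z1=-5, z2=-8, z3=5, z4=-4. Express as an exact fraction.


Step 1: (z1-z3)(z2-z4) = (-10) * (-4) = 40
Step 2: (z1-z4)(z2-z3) = (-1) * (-13) = 13
Step 3: Cross-ratio = 40/13 = 40/13

40/13


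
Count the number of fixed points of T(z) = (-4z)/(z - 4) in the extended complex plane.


Step 1: Fixed points satisfy T(z) = z
Step 2: z^2 = 0
Step 3: Discriminant = 0^2 - 4*1*0 = 0
Step 4: Number of fixed points = 1

1


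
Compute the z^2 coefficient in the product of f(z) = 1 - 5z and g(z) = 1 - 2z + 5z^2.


Step 1: z^2 term in f*g comes from: (1)*(5z^2) + (-5z)*(-2z) + (0)*(1)
Step 2: = 5 + 10 + 0
Step 3: = 15

15


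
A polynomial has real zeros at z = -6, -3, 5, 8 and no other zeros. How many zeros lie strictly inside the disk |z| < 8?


Step 1: Check each root:
  z = -6: |-6| = 6 < 8
  z = -3: |-3| = 3 < 8
  z = 5: |5| = 5 < 8
  z = 8: |8| = 8 >= 8
Step 2: Count = 3

3


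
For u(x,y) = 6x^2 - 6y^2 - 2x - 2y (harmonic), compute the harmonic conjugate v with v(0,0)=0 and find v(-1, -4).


Step 1: v_x = -u_y = 12y + 2
Step 2: v_y = u_x = 12x - 2
Step 3: v = 12xy + 2x - 2y + C
Step 4: v(0,0) = 0 => C = 0
Step 5: v(-1, -4) = 54

54


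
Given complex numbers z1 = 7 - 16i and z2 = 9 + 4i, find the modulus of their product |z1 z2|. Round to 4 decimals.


Step 1: |z1| = sqrt(7^2 + (-16)^2) = sqrt(305)
Step 2: |z2| = sqrt(9^2 + 4^2) = sqrt(97)
Step 3: |z1*z2| = |z1|*|z2| = sqrt(305) * sqrt(97) = sqrt(305 * 97) = sqrt(29585)
Step 4: = 172.0029

172.0029


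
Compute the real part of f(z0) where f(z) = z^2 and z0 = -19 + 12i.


Step 1: z0 = -19 + 12i
Step 2: z0^2 = (-19)^2 - 12^2 - 456i
Step 3: real part = 361 - 144 = 217

217


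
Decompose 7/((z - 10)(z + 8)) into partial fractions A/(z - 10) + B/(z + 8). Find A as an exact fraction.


Step 1: Multiply both sides by (z - 10) and set z = 10
Step 2: A = 7 / (10 + 8)
Step 3: A = 7 / 18
Step 4: A = 7/18

7/18


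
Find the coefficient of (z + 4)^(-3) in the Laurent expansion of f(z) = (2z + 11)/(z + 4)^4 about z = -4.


Step 1: Write the numerator in powers of (z + 4): 2z + 11 = 2(z + 4) + (2*(-4) + 11) = 2(z + 4) + 3
Step 2: Divide by (z + 4)^4: f(z) = 3(z + 4)^(-4) + 2(z + 4)^(-3)
Step 3: This finite sum is the Laurent series of f about z = -4.
Step 4: Coefficient of (z + 4)^(-3) = coefficient of (z + 4) in the re-centred numerator = 2

2


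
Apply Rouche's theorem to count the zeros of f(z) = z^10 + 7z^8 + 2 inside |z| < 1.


Step 1: On |z| = 1 the three terms have sizes |z^10| = 1^10 = 1, |7z^8| = 7*1^8 = 7, |2| = 2
Step 2: The dominant term is g(z) = 7z^8; let h(z) = z^10 + 2 so f = g + h
Step 3: On |z| = 1: |g| = 7 and |h| <= 1 + 2 = 3
Step 4: Since 7 > 3, |h| < |g| on |z| = 1, so by Rouche f has the same number of zeros as g inside |z| < 1
Step 5: g(z) = 7z^8 has 8 zeros (at the origin, multiplicity 8) inside |z| < 1. Answer = 8

8


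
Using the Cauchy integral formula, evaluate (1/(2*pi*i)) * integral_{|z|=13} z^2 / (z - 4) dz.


Step 1: f(z) = z^2, a = 4 is inside |z| = 13
Step 2: By Cauchy integral formula: (1/(2pi*i)) * integral = f(a)
Step 3: f(4) = 4^2 = 16

16


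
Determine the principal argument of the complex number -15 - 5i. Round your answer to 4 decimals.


Step 1: z = -15 - 5i
Step 2: arg(z) = atan2(-5, -15)
Step 3: arg(z) = -2.8198

-2.8198


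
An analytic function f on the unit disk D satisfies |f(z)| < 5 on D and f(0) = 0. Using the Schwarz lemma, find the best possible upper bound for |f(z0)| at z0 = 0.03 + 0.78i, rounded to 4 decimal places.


Step 1: g = f/5 maps D -> D with g(0) = 0, so by the Schwarz lemma |g(z)| <= |z|, i.e. |f(z)| <= 5|z|; this is sharp (f(z) = 5z).
Step 2: |z0|^2 = 0.03^2 + 0.78^2 = 0.6093
Step 3: |z0| = sqrt(0.6093) = 0.780577
Step 4: Best bound = 5 * |z0| = 5 * 0.780577 = 3.9029

3.9029


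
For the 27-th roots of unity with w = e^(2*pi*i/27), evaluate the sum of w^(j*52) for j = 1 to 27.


Step 1: The sum sum_{j=1}^{n} w^(k*j) equals n if n | k, else 0.
Step 2: Here n = 27, k = 52
Step 3: Does n divide k? 27 | 52 -> False
Step 4: Sum = 0

0


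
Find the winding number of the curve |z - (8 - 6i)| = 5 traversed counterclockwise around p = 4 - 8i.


Step 1: Center c = (8, -6), radius = 5
Step 2: |p - c|^2 = (-4)^2 + (-2)^2 = 20
Step 3: r^2 = 25
Step 4: |p-c| < r so winding number = 1

1


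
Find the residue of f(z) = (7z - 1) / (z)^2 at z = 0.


Step 1: Pole of order 2 at z = 0
Step 2: Res = lim d/dz [(z)^2 * f(z)] as z -> 0
Step 3: (z)^2 * f(z) = 7z - 1
Step 4: d/dz[7z - 1] = 7

7


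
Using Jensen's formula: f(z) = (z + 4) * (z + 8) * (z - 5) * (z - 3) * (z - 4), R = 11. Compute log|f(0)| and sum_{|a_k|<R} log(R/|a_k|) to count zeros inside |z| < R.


Jensen's formula: (1/2pi)*integral log|f(Re^it)|dt = log|f(0)| + sum_{|a_k|<R} log(R/|a_k|)
Step 1: f(0) = 4 * 8 * (-5) * (-3) * (-4) = -1920
Step 2: log|f(0)| = log|-4| + log|-8| + log|5| + log|3| + log|4| = 7.5601
Step 3: Zeros inside |z| < 11: -4, -8, 5, 3, 4
Step 4: Jensen sum = log(11/4) + log(11/8) + log(11/5) + log(11/3) + log(11/4) = 4.4294
Step 5: n(R) = number of terms in the Jensen sum = count of zeros inside |z| < 11 = 5

5


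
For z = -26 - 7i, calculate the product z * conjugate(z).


Step 1: conj(z) = -26 + 7i
Step 2: z * conj(z) = (-26)^2 + (-7)^2
Step 3: = 676 + 49 = 725

725


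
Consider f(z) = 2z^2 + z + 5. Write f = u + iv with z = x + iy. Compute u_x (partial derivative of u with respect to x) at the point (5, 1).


Step 1: f(z) = 2(x+iy)^2 + (x+iy) + 5
Step 2: u = 2(x^2 - y^2) + x + 5
Step 3: u_x = 4x + 1
Step 4: At (5, 1): u_x = 20 + 1 = 21

21


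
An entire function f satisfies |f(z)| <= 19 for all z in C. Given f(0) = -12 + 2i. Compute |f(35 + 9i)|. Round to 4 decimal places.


Step 1: By Liouville's theorem, a bounded entire function is constant.
Step 2: f(z) = f(0) = -12 + 2i for all z.
Step 3: |f(w)| = |-12 + 2i| = sqrt(144 + 4)
Step 4: = 12.1655

12.1655


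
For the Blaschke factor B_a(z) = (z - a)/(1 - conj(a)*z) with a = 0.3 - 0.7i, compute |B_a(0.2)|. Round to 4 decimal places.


Step 1: Numerator z0 - a = 0.2 - (0.3 - 0.7i) = -0.1 + 0.7i
Step 2: Denominator 1 - conj(a)*z0 = 1 - (0.3 + 0.7i)*0.2 = 0.94 - 0.14i
Step 3: |z0 - a|^2 = (-0.1)^2 + 0.7^2 = 0.5; |1 - conj(a)*z0|^2 = 0.94^2 + (-0.14)^2 = 0.9032
Step 4: |B_a(0.2)| = sqrt(0.5 / 0.9032) = sqrt(0.553587)
Step 5: = 0.744

0.744


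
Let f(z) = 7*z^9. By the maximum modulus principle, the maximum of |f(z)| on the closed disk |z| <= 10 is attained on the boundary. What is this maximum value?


Step 1: On |z| = 10, |f(z)| = 7 * |z|^9 = 7 * 10^9
Step 2: By maximum modulus principle, maximum is on boundary.
Step 3: Maximum = 7 * 1000000000 = 7000000000

7000000000


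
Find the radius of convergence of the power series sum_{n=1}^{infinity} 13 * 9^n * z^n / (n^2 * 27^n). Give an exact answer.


Step 1: General term a_n = 13 * 9^n / (n^2 * 27^n)
Step 2: By the root test, |a_n|^(1/n) = 13^(1/n) * 9 / (n^(2/n) * 27) -> 9/27 as n -> infinity (since 13^(1/n) -> 1 and n^(2/n) -> 1)
Step 3: R = 1/lim|a_n|^(1/n) = 27/9 = 3

3


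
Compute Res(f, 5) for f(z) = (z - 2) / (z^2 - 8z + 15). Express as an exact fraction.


Step 1: Q(z) = z^2 - 8z + 15 = (z - 5)(z - 3)
Step 2: Q'(z) = 2z - 8
Step 3: Q'(5) = 2, P(5) = 3
Step 4: Res = P(5)/Q'(5) = 3/2 = 3/2

3/2


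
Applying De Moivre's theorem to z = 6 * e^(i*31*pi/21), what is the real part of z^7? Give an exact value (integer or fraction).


Step 1: By De Moivre's theorem, z^7 = 6^7 * e^(i*7*31*pi/21) = 279936 * (cos(31*pi/3) + i*sin(31*pi/3))
Step 2: |z|^7 = 6^7 = 279936
Step 3: Reduce the angle mod 2*pi: 31*pi/3 - 10*pi = pi/3
Step 4: cos(pi/3) = 1/2
Step 5: Re(z^7) = 279936 * 1/2 = 139968

139968


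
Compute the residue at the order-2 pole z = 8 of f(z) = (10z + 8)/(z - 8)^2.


Step 1: Pole of order 2 at z = 8
Step 2: Res = lim d/dz [(z - 8)^2 * f(z)] as z -> 8
Step 3: (z - 8)^2 * f(z) = 10z + 8
Step 4: d/dz[10z + 8] = 10

10


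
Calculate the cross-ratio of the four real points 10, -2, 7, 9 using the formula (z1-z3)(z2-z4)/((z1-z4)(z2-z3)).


Step 1: (z1-z3)(z2-z4) = 3 * (-11) = -33
Step 2: (z1-z4)(z2-z3) = 1 * (-9) = -9
Step 3: Cross-ratio = 33/9 = 11/3

11/3


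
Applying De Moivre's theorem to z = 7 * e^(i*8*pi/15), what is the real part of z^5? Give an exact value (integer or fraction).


Step 1: By De Moivre's theorem, z^5 = 7^5 * e^(i*5*8*pi/15) = 16807 * (cos(8*pi/3) + i*sin(8*pi/3))
Step 2: |z|^5 = 7^5 = 16807
Step 3: Reduce the angle mod 2*pi: 8*pi/3 - 2*pi = 2*pi/3
Step 4: cos(2*pi/3) = -1/2
Step 5: Re(z^5) = 16807 * (-1/2) = -16807/2

-16807/2


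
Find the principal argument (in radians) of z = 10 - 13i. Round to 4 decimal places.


Step 1: z = 10 - 13i
Step 2: arg(z) = atan2(-13, 10)
Step 3: arg(z) = -0.9151

-0.9151


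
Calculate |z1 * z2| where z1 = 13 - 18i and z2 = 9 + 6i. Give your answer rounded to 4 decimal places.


Step 1: |z1| = sqrt(13^2 + (-18)^2) = sqrt(493)
Step 2: |z2| = sqrt(9^2 + 6^2) = sqrt(117)
Step 3: |z1*z2| = |z1|*|z2| = sqrt(493) * sqrt(117) = sqrt(493 * 117) = sqrt(57681)
Step 4: = 240.1687

240.1687


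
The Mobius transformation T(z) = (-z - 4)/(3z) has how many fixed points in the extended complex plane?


Step 1: Fixed points satisfy T(z) = z
Step 2: 3z^2 + z + 4 = 0
Step 3: Discriminant = 1^2 - 4*3*4 = -47
Step 4: Number of fixed points = 2

2


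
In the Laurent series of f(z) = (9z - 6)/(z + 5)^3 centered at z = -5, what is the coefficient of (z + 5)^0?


Step 1: Write the numerator in powers of (z + 5): 9z - 6 = 9(z + 5) + (9*(-5) - 6) = 9(z + 5) - 51
Step 2: Divide by (z + 5)^3: f(z) = -51(z + 5)^(-3) + 9(z + 5)^(-2)
Step 3: This finite sum is the Laurent series of f about z = -5.
Step 4: Only the powers -3 and -2 appear, so the coefficient of (z + 5)^0 = 0

0


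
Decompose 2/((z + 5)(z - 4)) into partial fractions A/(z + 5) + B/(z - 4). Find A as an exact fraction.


Step 1: Multiply both sides by (z + 5) and set z = -5
Step 2: A = 2 / (-5 - 4)
Step 3: A = 2 / (-9)
Step 4: A = -2/9

-2/9


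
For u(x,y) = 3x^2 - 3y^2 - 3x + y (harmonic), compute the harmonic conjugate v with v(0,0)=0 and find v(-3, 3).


Step 1: v_x = -u_y = 6y - 1
Step 2: v_y = u_x = 6x - 3
Step 3: v = 6xy - x - 3y + C
Step 4: v(0,0) = 0 => C = 0
Step 5: v(-3, 3) = -60

-60


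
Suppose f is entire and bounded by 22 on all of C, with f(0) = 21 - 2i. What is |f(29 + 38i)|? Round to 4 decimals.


Step 1: By Liouville's theorem, a bounded entire function is constant.
Step 2: f(z) = f(0) = 21 - 2i for all z.
Step 3: |f(w)| = |21 - 2i| = sqrt(441 + 4)
Step 4: = 21.095

21.095


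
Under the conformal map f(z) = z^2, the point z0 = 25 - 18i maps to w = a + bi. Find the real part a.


Step 1: z0 = 25 - 18i
Step 2: z0^2 = 25^2 - (-18)^2 - 900i
Step 3: real part = 625 - 324 = 301

301


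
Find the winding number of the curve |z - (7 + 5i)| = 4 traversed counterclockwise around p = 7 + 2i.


Step 1: Center c = (7, 5), radius = 4
Step 2: |p - c|^2 = 0^2 + (-3)^2 = 9
Step 3: r^2 = 16
Step 4: |p-c| < r so winding number = 1

1


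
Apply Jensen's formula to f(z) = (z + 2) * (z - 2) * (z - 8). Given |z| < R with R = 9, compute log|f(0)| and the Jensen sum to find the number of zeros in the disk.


Jensen's formula: (1/2pi)*integral log|f(Re^it)|dt = log|f(0)| + sum_{|a_k|<R} log(R/|a_k|)
Step 1: f(0) = 2 * (-2) * (-8) = 32
Step 2: log|f(0)| = log|-2| + log|2| + log|8| = 3.4657
Step 3: Zeros inside |z| < 9: -2, 2, 8
Step 4: Jensen sum = log(9/2) + log(9/2) + log(9/8) = 3.1259
Step 5: n(R) = number of terms in the Jensen sum = count of zeros inside |z| < 9 = 3

3


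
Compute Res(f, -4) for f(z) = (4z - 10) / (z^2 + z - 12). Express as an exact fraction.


Step 1: Q(z) = z^2 + z - 12 = (z + 4)(z - 3)
Step 2: Q'(z) = 2z + 1
Step 3: Q'(-4) = -7, P(-4) = -26
Step 4: Res = P(-4)/Q'(-4) = -26/(-7) = 26/7

26/7


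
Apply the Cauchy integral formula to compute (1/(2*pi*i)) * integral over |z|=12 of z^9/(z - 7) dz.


Step 1: f(z) = z^9, a = 7 is inside |z| = 12
Step 2: By Cauchy integral formula: (1/(2pi*i)) * integral = f(a)
Step 3: f(7) = 7^9 = 40353607

40353607


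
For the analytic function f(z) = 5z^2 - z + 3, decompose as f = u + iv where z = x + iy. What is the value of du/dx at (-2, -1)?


Step 1: f(z) = 5(x+iy)^2 - (x+iy) + 3
Step 2: u = 5(x^2 - y^2) - x + 3
Step 3: u_x = 10x - 1
Step 4: At (-2, -1): u_x = -20 - 1 = -21

-21


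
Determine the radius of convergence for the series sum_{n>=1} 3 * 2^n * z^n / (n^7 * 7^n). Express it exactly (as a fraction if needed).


Step 1: General term a_n = 3 * 2^n / (n^7 * 7^n)
Step 2: By the root test, |a_n|^(1/n) = 3^(1/n) * 2 / (n^(7/n) * 7) -> 2/7 as n -> infinity (since 3^(1/n) -> 1 and n^(7/n) -> 1)
Step 3: R = 1/lim|a_n|^(1/n) = 7/2

7/2


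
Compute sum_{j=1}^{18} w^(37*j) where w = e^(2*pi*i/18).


Step 1: The sum sum_{j=1}^{n} w^(k*j) equals n if n | k, else 0.
Step 2: Here n = 18, k = 37
Step 3: Does n divide k? 18 | 37 -> False
Step 4: Sum = 0

0


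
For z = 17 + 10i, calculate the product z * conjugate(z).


Step 1: conj(z) = 17 - 10i
Step 2: z * conj(z) = 17^2 + 10^2
Step 3: = 289 + 100 = 389

389


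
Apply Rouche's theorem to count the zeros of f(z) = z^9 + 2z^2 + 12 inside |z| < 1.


Step 1: On |z| = 1 the three terms have sizes |z^9| = 1^9 = 1, |2z^2| = 2*1^2 = 2, |12| = 12
Step 2: The dominant term is g(z) = 12; let h(z) = z^9 + 2z^2 so f = g + h
Step 3: On |z| = 1: |g| = 12 and |h| <= 1 + 2 = 3
Step 4: Since 12 > 3, |h| < |g| on |z| = 1, so by Rouche f has the same number of zeros as g inside |z| < 1
Step 5: g(z) = 12 is a nonzero constant with no zeros inside |z| < 1. Answer = 0

0


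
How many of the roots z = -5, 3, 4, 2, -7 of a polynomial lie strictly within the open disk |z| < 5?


Step 1: Check each root:
  z = -5: |-5| = 5 >= 5
  z = 3: |3| = 3 < 5
  z = 4: |4| = 4 < 5
  z = 2: |2| = 2 < 5
  z = -7: |-7| = 7 >= 5
Step 2: Count = 3

3


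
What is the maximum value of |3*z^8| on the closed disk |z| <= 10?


Step 1: On |z| = 10, |f(z)| = 3 * |z|^8 = 3 * 10^8
Step 2: By maximum modulus principle, maximum is on boundary.
Step 3: Maximum = 3 * 100000000 = 300000000

300000000


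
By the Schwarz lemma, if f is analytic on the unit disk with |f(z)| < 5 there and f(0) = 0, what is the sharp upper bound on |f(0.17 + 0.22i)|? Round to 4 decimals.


Step 1: g = f/5 maps D -> D with g(0) = 0, so by the Schwarz lemma |g(z)| <= |z|, i.e. |f(z)| <= 5|z|; this is sharp (f(z) = 5z).
Step 2: |z0|^2 = 0.17^2 + 0.22^2 = 0.0773
Step 3: |z0| = sqrt(0.0773) = 0.278029
Step 4: Best bound = 5 * |z0| = 5 * 0.278029 = 1.3901

1.3901


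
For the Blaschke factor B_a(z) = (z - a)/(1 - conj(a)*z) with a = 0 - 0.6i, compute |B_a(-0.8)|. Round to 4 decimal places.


Step 1: Numerator z0 - a = -0.8 - (0 - 0.6i) = -0.8 + 0.6i
Step 2: Denominator 1 - conj(a)*z0 = 1 - (0 + 0.6i)*(-0.8) = 1 + 0.48i
Step 3: |z0 - a|^2 = (-0.8)^2 + 0.6^2 = 1; |1 - conj(a)*z0|^2 = 1^2 + 0.48^2 = 1.2304
Step 4: |B_a(-0.8)| = sqrt(1 / 1.2304) = sqrt(0.812744)
Step 5: = 0.9015

0.9015


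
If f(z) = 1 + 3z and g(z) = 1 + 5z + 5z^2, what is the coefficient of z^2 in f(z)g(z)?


Step 1: z^2 term in f*g comes from: (1)*(5z^2) + (3z)*(5z) + (0)*(1)
Step 2: = 5 + 15 + 0
Step 3: = 20

20


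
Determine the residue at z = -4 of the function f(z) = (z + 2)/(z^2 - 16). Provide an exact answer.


Step 1: Q(z) = z^2 - 16 = (z + 4)(z - 4)
Step 2: Q'(z) = 2z
Step 3: Q'(-4) = -8, P(-4) = -2
Step 4: Res = P(-4)/Q'(-4) = -2/(-8) = 1/4

1/4
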